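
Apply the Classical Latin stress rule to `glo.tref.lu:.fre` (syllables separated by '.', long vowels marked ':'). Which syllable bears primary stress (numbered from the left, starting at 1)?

3

Classical Latin: stress the penult if heavy (long vowel or closed), else the antepenult.
Weights: 2 tref H, 3 lu: H, 4 fre L.
The penult (syllable 3, lu:) is heavy, so it takes stress.
Stress on syllable 3: glo.tref.ˈlu:.fre.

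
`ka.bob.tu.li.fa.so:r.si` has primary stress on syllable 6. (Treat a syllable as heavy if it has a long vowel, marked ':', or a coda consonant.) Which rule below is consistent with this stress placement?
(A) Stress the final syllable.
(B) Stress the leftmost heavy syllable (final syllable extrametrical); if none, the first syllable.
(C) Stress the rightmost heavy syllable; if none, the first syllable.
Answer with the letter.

Rule A → syllable 7 (observed: 6).
Rule B → syllable 2 (observed: 6).
Rule C → syllable 6 ✓.

C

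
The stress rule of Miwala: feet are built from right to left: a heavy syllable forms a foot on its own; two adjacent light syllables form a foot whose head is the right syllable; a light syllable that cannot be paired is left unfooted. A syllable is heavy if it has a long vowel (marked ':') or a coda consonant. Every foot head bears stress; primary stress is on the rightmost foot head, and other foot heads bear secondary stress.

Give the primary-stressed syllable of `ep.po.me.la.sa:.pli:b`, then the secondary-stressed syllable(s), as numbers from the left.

primary 6, secondary 1, 4, 5

Weights: 1 ep H, 2 po L, 3 me L, 4 la L, 5 sa: H, 6 pli:b H.
Parse right to left (heavy = foot alone; LL = one foot; stranded L unfooted): (ˈep) po (me.ˈla) (ˈsa:) (ˈpli:b).
Foot heads: 1, 4, 5, 6.
Primary stress on the rightmost head = syllable 6.
Secondary stress on 1, 4, 5: ˌep.po.me.ˌla.ˌsa:.ˈpli:b.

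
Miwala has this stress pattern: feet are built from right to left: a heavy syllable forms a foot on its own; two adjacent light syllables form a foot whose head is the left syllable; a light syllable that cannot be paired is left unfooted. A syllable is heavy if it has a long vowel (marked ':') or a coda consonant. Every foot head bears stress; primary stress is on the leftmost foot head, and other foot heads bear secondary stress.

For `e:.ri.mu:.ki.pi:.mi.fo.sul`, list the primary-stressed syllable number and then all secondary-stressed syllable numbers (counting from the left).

Weights: 1 e: H, 2 ri L, 3 mu: H, 4 ki L, 5 pi: H, 6 mi L, 7 fo L, 8 sul H.
Parse right to left (heavy = foot alone; LL = one foot; stranded L unfooted): (ˈe:) ri (ˈmu:) ki (ˈpi:) (ˈmi.fo) (ˈsul).
Foot heads: 1, 3, 5, 6, 8.
Primary stress on the leftmost head = syllable 1.
Secondary stress on 3, 5, 6, 8: ˈe:.ri.ˌmu:.ki.ˌpi:.ˌmi.fo.ˌsul.

primary 1, secondary 3, 5, 6, 8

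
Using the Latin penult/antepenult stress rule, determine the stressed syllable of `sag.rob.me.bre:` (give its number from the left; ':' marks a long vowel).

Classical Latin: stress the penult if heavy (long vowel or closed), else the antepenult.
Weights: 2 rob H, 3 me L, 4 bre: H.
The penult (syllable 3, me) is light, so stress falls on the antepenult (syllable 2, rob).
Stress on syllable 2: sag.ˈrob.me.bre:.

2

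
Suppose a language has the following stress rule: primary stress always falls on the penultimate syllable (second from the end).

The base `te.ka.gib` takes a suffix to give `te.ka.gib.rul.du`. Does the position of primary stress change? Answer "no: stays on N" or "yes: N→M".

yes: 2→4

Base `te.ka.gib` (3 syllables):
  The word has 3 syllables; the penultimate syllable (second from the end) is syllable 2 (ka).
  → primary stress on syllable 2.
Suffixed `te.ka.gib.rul.du` (5 syllables):
  The word has 5 syllables; the penultimate syllable (second from the end) is syllable 4 (rul).
  → primary stress on syllable 4.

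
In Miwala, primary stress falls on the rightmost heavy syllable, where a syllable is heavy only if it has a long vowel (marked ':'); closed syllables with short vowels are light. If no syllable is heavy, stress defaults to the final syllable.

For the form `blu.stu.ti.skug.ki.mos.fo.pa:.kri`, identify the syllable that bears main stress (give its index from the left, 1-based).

8

Weights: 1 blu L, 2 stu L, 3 ti L, 4 skug L, 5 ki L, 6 mos L, 7 fo L, 8 pa: H, 9 kri L.
Heavy syllables in the domain: 8. The rightmost is syllable 8 (pa:).
Primary stress: syllable 8 → blu.stu.ti.skug.ki.mos.fo.ˈpa:.kri.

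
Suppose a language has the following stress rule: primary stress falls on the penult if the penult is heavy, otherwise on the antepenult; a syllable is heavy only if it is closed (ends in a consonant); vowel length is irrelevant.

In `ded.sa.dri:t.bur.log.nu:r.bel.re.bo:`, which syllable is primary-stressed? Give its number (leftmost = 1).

Weights: 7 bel H, 8 re L, 9 bo: L.
The penult (syllable 8, re) is light, so stress falls on the antepenult (syllable 7, bel).
Primary stress: syllable 7 → ded.sa.dri:t.bur.log.nu:r.ˈbel.re.bo:.

7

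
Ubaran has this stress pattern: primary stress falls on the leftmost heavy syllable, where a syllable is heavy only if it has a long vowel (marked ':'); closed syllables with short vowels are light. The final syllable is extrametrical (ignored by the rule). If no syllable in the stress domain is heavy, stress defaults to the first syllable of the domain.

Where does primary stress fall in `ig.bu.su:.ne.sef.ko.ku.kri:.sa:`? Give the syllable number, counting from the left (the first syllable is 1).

3

The final syllable (9, sa:) is extrametrical; the stress domain is syllables 1–8.
Weights: 1 ig L, 2 bu L, 3 su: H, 4 ne L, 5 sef L, 6 ko L, 7 ku L, 8 kri: H.
Heavy syllables in the domain: 3, 8. The leftmost is syllable 3 (su:).
Primary stress: syllable 3 → ig.bu.ˈsu:.ne.sef.ko.ku.kri:.sa:.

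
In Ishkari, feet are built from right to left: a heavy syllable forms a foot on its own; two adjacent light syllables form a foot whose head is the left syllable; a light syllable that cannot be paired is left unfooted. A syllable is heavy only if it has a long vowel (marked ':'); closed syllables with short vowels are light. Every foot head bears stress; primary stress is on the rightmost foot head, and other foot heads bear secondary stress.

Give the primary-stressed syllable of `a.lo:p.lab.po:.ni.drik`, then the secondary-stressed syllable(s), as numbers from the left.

primary 5, secondary 2, 4

Weights: 1 a L, 2 lo:p H, 3 lab L, 4 po: H, 5 ni L, 6 drik L.
Parse right to left (heavy = foot alone; LL = one foot; stranded L unfooted): a (ˈlo:p) lab (ˈpo:) (ˈni.drik).
Foot heads: 2, 4, 5.
Primary stress on the rightmost head = syllable 5.
Secondary stress on 2, 4: a.ˌlo:p.lab.ˌpo:.ˈni.drik.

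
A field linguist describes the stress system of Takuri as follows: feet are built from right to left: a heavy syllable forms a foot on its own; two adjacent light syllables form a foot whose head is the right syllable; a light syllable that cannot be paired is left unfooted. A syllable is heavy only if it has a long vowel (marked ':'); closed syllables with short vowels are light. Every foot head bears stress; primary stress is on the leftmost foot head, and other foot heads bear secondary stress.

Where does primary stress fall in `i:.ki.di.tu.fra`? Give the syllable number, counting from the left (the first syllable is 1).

Weights: 1 i: H, 2 ki L, 3 di L, 4 tu L, 5 fra L.
Parse right to left (heavy = foot alone; LL = one foot; stranded L unfooted): (ˈi:) (ki.ˈdi) (tu.ˈfra).
Foot heads: 1, 3, 5.
Primary stress on the leftmost head = syllable 1.
Primary stress: syllable 1 → ˈi:.ki.di.tu.fra.

1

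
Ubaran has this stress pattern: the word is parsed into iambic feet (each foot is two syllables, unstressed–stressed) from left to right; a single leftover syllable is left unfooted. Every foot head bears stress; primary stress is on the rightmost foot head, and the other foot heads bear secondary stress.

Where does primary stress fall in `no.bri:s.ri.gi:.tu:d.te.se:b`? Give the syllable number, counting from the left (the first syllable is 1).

Parse left to right into iambic (σˈσ) feet: (no.ˈbri:s) (ri.ˈgi:) (tu:d.ˈte) se:b. Syllable 7 is left unfooted.
Foot heads (stressed positions): 2, 4, 6.
End Rule Rightmost: primary stress on the rightmost head = syllable 6.
Primary stress: syllable 6 → no.bri:s.ri.gi:.tu:d.ˈte.se:b.

6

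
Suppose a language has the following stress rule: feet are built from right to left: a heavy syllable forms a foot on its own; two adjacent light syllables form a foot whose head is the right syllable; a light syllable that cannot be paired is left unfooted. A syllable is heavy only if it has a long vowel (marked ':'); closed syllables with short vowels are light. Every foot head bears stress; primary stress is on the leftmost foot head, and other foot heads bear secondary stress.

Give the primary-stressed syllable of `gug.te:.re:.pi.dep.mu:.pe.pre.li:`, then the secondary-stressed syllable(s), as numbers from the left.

primary 2, secondary 3, 5, 6, 8, 9

Weights: 1 gug L, 2 te: H, 3 re: H, 4 pi L, 5 dep L, 6 mu: H, 7 pe L, 8 pre L, 9 li: H.
Parse right to left (heavy = foot alone; LL = one foot; stranded L unfooted): gug (ˈte:) (ˈre:) (pi.ˈdep) (ˈmu:) (pe.ˈpre) (ˈli:).
Foot heads: 2, 3, 5, 6, 8, 9.
Primary stress on the leftmost head = syllable 2.
Secondary stress on 3, 5, 6, 8, 9: gug.ˈte:.ˌre:.pi.ˌdep.ˌmu:.pe.ˌpre.ˌli:.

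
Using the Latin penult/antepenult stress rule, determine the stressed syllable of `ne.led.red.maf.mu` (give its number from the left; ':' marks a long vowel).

4

Classical Latin: stress the penult if heavy (long vowel or closed), else the antepenult.
Weights: 3 red H, 4 maf H, 5 mu L.
The penult (syllable 4, maf) is heavy, so it takes stress.
Stress on syllable 4: ne.led.red.ˈmaf.mu.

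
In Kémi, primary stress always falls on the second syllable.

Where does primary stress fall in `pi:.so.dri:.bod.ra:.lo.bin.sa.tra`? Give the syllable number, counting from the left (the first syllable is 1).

2

The word has 9 syllables; the second syllable is syllable 2 (so).
Primary stress: syllable 2 → pi:.ˈso.dri:.bod.ra:.lo.bin.sa.tra.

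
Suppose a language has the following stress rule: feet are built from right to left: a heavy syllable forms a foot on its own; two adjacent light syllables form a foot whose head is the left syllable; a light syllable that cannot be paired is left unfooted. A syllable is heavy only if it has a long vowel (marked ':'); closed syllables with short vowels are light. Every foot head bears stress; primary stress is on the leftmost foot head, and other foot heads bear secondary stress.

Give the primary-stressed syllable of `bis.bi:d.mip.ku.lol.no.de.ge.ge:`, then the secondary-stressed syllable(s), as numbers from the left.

primary 2, secondary 3, 5, 7, 9

Weights: 1 bis L, 2 bi:d H, 3 mip L, 4 ku L, 5 lol L, 6 no L, 7 de L, 8 ge L, 9 ge: H.
Parse right to left (heavy = foot alone; LL = one foot; stranded L unfooted): bis (ˈbi:d) (ˈmip.ku) (ˈlol.no) (ˈde.ge) (ˈge:).
Foot heads: 2, 3, 5, 7, 9.
Primary stress on the leftmost head = syllable 2.
Secondary stress on 3, 5, 7, 9: bis.ˈbi:d.ˌmip.ku.ˌlol.no.ˌde.ge.ˌge:.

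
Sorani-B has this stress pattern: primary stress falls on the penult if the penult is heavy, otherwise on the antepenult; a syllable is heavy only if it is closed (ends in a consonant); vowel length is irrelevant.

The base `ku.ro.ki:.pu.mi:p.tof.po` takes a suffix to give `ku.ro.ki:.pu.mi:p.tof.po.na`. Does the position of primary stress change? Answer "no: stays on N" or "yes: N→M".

Base `ku.ro.ki:.pu.mi:p.tof.po` (7 syllables):
  Weights: 5 mi:p H, 6 tof H, 7 po L.
  The penult (syllable 6, tof) is heavy, so it takes stress.
  → primary stress on syllable 6.
Suffixed `ku.ro.ki:.pu.mi:p.tof.po.na` (8 syllables):
  Weights: 6 tof H, 7 po L, 8 na L.
  The penult (syllable 7, po) is light, so stress falls on the antepenult (syllable 6, tof).
  → primary stress on syllable 6.

no: stays on 6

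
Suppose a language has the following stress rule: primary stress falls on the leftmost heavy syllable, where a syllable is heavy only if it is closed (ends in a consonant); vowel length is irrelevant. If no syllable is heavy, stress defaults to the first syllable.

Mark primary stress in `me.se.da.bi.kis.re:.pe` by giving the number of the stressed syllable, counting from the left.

5

Weights: 1 me L, 2 se L, 3 da L, 4 bi L, 5 kis H, 6 re: L, 7 pe L.
Heavy syllables in the domain: 5. The leftmost is syllable 5 (kis).
Primary stress: syllable 5 → me.se.da.bi.ˈkis.re:.pe.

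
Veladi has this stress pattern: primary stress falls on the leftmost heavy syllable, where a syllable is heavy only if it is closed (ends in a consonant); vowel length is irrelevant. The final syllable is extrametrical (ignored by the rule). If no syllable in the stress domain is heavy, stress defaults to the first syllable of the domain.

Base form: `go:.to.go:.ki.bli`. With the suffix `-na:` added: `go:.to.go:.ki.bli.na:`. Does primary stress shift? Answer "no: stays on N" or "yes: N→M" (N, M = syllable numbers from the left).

Base `go:.to.go:.ki.bli` (5 syllables):
  The final syllable (5, bli) is extrametrical; the stress domain is syllables 1–4.
  Weights: 1 go: L, 2 to L, 3 go: L, 4 ki L.
  No heavy syllable in the domain; default to the first syllable of the domain = syllable 1.
  → primary stress on syllable 1.
Suffixed `go:.to.go:.ki.bli.na:` (6 syllables):
  The final syllable (6, na:) is extrametrical; the stress domain is syllables 1–5.
  Weights: 1 go: L, 2 to L, 3 go: L, 4 ki L, 5 bli L.
  No heavy syllable in the domain; default to the first syllable of the domain = syllable 1.
  → primary stress on syllable 1.

no: stays on 1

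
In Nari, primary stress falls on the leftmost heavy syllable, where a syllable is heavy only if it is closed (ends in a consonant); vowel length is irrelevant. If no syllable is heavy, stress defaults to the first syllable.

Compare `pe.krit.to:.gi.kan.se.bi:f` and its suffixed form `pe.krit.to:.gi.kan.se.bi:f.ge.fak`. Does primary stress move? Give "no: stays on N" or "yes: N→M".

no: stays on 2

Base `pe.krit.to:.gi.kan.se.bi:f` (7 syllables):
  Weights: 1 pe L, 2 krit H, 3 to: L, 4 gi L, 5 kan H, 6 se L, 7 bi:f H.
  Heavy syllables in the domain: 2, 5, 7. The leftmost is syllable 2 (krit).
  → primary stress on syllable 2.
Suffixed `pe.krit.to:.gi.kan.se.bi:f.ge.fak` (9 syllables):
  Weights: 1 pe L, 2 krit H, 3 to: L, 4 gi L, 5 kan H, 6 se L, 7 bi:f H, 8 ge L, 9 fak H.
  Heavy syllables in the domain: 2, 5, 7, 9. The leftmost is syllable 2 (krit).
  → primary stress on syllable 2.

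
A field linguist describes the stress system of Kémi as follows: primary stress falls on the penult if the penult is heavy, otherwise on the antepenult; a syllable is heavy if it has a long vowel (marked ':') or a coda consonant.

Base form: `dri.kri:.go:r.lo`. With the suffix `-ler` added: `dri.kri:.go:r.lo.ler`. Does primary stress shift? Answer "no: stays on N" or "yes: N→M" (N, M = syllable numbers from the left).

no: stays on 3

Base `dri.kri:.go:r.lo` (4 syllables):
  Weights: 2 kri: H, 3 go:r H, 4 lo L.
  The penult (syllable 3, go:r) is heavy, so it takes stress.
  → primary stress on syllable 3.
Suffixed `dri.kri:.go:r.lo.ler` (5 syllables):
  Weights: 3 go:r H, 4 lo L, 5 ler H.
  The penult (syllable 4, lo) is light, so stress falls on the antepenult (syllable 3, go:r).
  → primary stress on syllable 3.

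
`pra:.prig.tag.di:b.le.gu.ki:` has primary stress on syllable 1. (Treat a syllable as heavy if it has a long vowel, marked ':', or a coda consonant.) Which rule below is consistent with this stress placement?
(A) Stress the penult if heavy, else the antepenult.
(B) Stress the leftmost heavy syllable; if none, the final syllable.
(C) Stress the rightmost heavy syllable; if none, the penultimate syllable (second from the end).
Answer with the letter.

B

Rule A → syllable 5 (observed: 1).
Rule B → syllable 1 ✓.
Rule C → syllable 7 (observed: 1).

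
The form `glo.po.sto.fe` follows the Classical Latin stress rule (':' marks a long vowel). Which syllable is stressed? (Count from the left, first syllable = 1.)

2

Classical Latin: stress the penult if heavy (long vowel or closed), else the antepenult.
Weights: 2 po L, 3 sto L, 4 fe L.
The penult (syllable 3, sto) is light, so stress falls on the antepenult (syllable 2, po).
Stress on syllable 2: glo.ˈpo.sto.fe.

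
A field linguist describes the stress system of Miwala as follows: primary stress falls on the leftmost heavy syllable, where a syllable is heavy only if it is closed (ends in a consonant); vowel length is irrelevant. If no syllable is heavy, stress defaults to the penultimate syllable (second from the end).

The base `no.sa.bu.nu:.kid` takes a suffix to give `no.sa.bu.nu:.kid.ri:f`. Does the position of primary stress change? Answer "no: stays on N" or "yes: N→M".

Base `no.sa.bu.nu:.kid` (5 syllables):
  Weights: 1 no L, 2 sa L, 3 bu L, 4 nu: L, 5 kid H.
  Heavy syllables in the domain: 5. The leftmost is syllable 5 (kid).
  → primary stress on syllable 5.
Suffixed `no.sa.bu.nu:.kid.ri:f` (6 syllables):
  Weights: 1 no L, 2 sa L, 3 bu L, 4 nu: L, 5 kid H, 6 ri:f H.
  Heavy syllables in the domain: 5, 6. The leftmost is syllable 5 (kid).
  → primary stress on syllable 5.

no: stays on 5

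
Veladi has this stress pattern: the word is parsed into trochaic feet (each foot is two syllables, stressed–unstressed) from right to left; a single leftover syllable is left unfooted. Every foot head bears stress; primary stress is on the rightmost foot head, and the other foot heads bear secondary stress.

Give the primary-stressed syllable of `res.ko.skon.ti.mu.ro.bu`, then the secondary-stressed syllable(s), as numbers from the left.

primary 6, secondary 2, 4

Parse right to left into trochaic (ˈσσ) feet: res (ˈko.skon) (ˈti.mu) (ˈro.bu). Syllable 1 is left unfooted.
Foot heads (stressed positions): 2, 4, 6.
End Rule Rightmost: primary stress on the rightmost head = syllable 6.
Secondary stress on 2, 4: res.ˌko.skon.ˌti.mu.ˈro.bu.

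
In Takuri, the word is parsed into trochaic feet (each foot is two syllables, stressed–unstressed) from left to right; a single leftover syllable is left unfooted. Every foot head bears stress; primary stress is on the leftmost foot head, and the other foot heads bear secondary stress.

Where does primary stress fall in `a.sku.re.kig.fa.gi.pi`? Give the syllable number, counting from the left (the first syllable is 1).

Parse left to right into trochaic (ˈσσ) feet: (ˈa.sku) (ˈre.kig) (ˈfa.gi) pi. Syllable 7 is left unfooted.
Foot heads (stressed positions): 1, 3, 5.
End Rule Leftmost: primary stress on the leftmost head = syllable 1.
Primary stress: syllable 1 → ˈa.sku.re.kig.fa.gi.pi.

1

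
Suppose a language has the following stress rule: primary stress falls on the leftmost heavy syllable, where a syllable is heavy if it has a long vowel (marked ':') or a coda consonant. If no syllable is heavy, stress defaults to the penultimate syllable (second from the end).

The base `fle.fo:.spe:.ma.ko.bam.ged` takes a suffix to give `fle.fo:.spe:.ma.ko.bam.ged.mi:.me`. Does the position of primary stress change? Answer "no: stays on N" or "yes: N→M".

no: stays on 2

Base `fle.fo:.spe:.ma.ko.bam.ged` (7 syllables):
  Weights: 1 fle L, 2 fo: H, 3 spe: H, 4 ma L, 5 ko L, 6 bam H, 7 ged H.
  Heavy syllables in the domain: 2, 3, 6, 7. The leftmost is syllable 2 (fo:).
  → primary stress on syllable 2.
Suffixed `fle.fo:.spe:.ma.ko.bam.ged.mi:.me` (9 syllables):
  Weights: 1 fle L, 2 fo: H, 3 spe: H, 4 ma L, 5 ko L, 6 bam H, 7 ged H, 8 mi: H, 9 me L.
  Heavy syllables in the domain: 2, 3, 6, 7, 8. The leftmost is syllable 2 (fo:).
  → primary stress on syllable 2.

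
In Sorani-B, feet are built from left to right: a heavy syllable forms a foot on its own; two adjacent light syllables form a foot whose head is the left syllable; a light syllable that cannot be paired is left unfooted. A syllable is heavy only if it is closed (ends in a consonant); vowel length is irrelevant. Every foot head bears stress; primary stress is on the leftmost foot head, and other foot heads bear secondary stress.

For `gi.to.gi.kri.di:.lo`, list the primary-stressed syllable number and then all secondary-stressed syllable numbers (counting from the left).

Weights: 1 gi L, 2 to L, 3 gi L, 4 kri L, 5 di: L, 6 lo L.
Parse left to right (heavy = foot alone; LL = one foot; stranded L unfooted): (ˈgi.to) (ˈgi.kri) (ˈdi:.lo).
Foot heads: 1, 3, 5.
Primary stress on the leftmost head = syllable 1.
Secondary stress on 3, 5: ˈgi.to.ˌgi.kri.ˌdi:.lo.

primary 1, secondary 3, 5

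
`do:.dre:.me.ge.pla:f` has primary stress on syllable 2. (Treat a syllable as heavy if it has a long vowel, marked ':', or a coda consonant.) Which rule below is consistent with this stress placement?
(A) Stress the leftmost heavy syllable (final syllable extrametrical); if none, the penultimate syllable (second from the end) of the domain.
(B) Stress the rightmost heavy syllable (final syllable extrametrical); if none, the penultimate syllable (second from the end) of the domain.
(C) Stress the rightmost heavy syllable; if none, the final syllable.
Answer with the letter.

Rule A → syllable 1 (observed: 2).
Rule B → syllable 2 ✓.
Rule C → syllable 5 (observed: 2).

B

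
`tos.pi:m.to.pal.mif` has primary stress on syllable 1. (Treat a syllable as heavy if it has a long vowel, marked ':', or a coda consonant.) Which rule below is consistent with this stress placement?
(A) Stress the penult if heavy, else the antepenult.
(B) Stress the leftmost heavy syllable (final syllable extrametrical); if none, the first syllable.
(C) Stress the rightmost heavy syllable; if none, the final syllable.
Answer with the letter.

Rule A → syllable 4 (observed: 1).
Rule B → syllable 1 ✓.
Rule C → syllable 5 (observed: 1).

B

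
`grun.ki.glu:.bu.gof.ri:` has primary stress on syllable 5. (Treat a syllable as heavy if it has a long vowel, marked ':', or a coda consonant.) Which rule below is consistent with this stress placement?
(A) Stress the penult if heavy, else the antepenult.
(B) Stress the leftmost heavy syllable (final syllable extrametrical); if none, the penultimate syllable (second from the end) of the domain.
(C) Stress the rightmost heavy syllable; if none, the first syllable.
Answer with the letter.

A

Rule A → syllable 5 ✓.
Rule B → syllable 1 (observed: 5).
Rule C → syllable 6 (observed: 5).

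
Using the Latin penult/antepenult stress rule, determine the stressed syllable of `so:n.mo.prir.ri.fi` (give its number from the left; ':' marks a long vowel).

Classical Latin: stress the penult if heavy (long vowel or closed), else the antepenult.
Weights: 3 prir H, 4 ri L, 5 fi L.
The penult (syllable 4, ri) is light, so stress falls on the antepenult (syllable 3, prir).
Stress on syllable 3: so:n.mo.ˈprir.ri.fi.

3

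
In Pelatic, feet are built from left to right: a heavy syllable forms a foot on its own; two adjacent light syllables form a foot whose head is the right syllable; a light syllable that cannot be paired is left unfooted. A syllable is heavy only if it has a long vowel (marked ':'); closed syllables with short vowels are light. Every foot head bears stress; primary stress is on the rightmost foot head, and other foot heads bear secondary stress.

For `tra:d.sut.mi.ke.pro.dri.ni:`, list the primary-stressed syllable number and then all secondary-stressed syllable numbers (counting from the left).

primary 7, secondary 1, 3, 5

Weights: 1 tra:d H, 2 sut L, 3 mi L, 4 ke L, 5 pro L, 6 dri L, 7 ni: H.
Parse left to right (heavy = foot alone; LL = one foot; stranded L unfooted): (ˈtra:d) (sut.ˈmi) (ke.ˈpro) dri (ˈni:).
Foot heads: 1, 3, 5, 7.
Primary stress on the rightmost head = syllable 7.
Secondary stress on 1, 3, 5: ˌtra:d.sut.ˌmi.ke.ˌpro.dri.ˈni:.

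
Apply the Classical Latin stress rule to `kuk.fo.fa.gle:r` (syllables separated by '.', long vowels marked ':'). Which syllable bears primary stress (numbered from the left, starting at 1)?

Classical Latin: stress the penult if heavy (long vowel or closed), else the antepenult.
Weights: 2 fo L, 3 fa L, 4 gle:r H.
The penult (syllable 3, fa) is light, so stress falls on the antepenult (syllable 2, fo).
Stress on syllable 2: kuk.ˈfo.fa.gle:r.

2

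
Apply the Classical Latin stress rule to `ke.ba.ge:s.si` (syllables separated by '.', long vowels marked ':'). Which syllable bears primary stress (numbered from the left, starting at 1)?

3

Classical Latin: stress the penult if heavy (long vowel or closed), else the antepenult.
Weights: 2 ba L, 3 ge:s H, 4 si L.
The penult (syllable 3, ge:s) is heavy, so it takes stress.
Stress on syllable 3: ke.ba.ˈge:s.si.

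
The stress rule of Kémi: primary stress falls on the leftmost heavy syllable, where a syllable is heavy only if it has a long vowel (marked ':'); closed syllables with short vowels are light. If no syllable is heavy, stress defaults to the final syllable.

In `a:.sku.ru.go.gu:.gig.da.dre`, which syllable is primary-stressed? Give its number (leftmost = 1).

1

Weights: 1 a: H, 2 sku L, 3 ru L, 4 go L, 5 gu: H, 6 gig L, 7 da L, 8 dre L.
Heavy syllables in the domain: 1, 5. The leftmost is syllable 1 (a:).
Primary stress: syllable 1 → ˈa:.sku.ru.go.gu:.gig.da.dre.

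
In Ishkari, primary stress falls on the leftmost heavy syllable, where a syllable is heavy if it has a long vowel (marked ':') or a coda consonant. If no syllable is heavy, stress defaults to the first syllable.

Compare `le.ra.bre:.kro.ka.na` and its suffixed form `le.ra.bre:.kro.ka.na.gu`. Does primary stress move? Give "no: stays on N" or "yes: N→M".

no: stays on 3

Base `le.ra.bre:.kro.ka.na` (6 syllables):
  Weights: 1 le L, 2 ra L, 3 bre: H, 4 kro L, 5 ka L, 6 na L.
  Heavy syllables in the domain: 3. The leftmost is syllable 3 (bre:).
  → primary stress on syllable 3.
Suffixed `le.ra.bre:.kro.ka.na.gu` (7 syllables):
  Weights: 1 le L, 2 ra L, 3 bre: H, 4 kro L, 5 ka L, 6 na L, 7 gu L.
  Heavy syllables in the domain: 3. The leftmost is syllable 3 (bre:).
  → primary stress on syllable 3.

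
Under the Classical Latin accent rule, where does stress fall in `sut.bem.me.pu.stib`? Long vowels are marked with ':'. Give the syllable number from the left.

3

Classical Latin: stress the penult if heavy (long vowel or closed), else the antepenult.
Weights: 3 me L, 4 pu L, 5 stib H.
The penult (syllable 4, pu) is light, so stress falls on the antepenult (syllable 3, me).
Stress on syllable 3: sut.bem.ˈme.pu.stib.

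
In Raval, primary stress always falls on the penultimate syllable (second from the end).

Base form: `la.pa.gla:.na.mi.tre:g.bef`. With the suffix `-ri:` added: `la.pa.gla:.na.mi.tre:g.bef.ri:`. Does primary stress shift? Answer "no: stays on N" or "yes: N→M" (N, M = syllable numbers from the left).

yes: 6→7

Base `la.pa.gla:.na.mi.tre:g.bef` (7 syllables):
  The word has 7 syllables; the penultimate syllable (second from the end) is syllable 6 (tre:g).
  → primary stress on syllable 6.
Suffixed `la.pa.gla:.na.mi.tre:g.bef.ri:` (8 syllables):
  The word has 8 syllables; the penultimate syllable (second from the end) is syllable 7 (bef).
  → primary stress on syllable 7.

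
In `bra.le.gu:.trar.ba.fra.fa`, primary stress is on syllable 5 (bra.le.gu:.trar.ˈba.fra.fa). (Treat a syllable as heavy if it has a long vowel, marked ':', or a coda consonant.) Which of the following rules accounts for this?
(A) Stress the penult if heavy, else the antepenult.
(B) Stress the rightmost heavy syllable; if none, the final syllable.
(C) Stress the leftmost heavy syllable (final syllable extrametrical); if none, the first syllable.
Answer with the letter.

A

Rule A → syllable 5 ✓.
Rule B → syllable 4 (observed: 5).
Rule C → syllable 3 (observed: 5).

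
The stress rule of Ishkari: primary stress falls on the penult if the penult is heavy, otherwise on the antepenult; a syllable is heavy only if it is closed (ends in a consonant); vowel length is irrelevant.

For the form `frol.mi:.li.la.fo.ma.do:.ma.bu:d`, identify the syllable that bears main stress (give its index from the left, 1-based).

Weights: 7 do: L, 8 ma L, 9 bu:d H.
The penult (syllable 8, ma) is light, so stress falls on the antepenult (syllable 7, do:).
Primary stress: syllable 7 → frol.mi:.li.la.fo.ma.ˈdo:.ma.bu:d.

7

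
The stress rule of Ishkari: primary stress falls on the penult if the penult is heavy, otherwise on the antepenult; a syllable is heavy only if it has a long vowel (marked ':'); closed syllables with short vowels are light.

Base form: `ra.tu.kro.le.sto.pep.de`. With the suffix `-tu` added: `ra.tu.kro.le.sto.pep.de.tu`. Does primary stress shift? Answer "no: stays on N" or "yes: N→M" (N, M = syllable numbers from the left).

yes: 5→6

Base `ra.tu.kro.le.sto.pep.de` (7 syllables):
  Weights: 5 sto L, 6 pep L, 7 de L.
  The penult (syllable 6, pep) is light, so stress falls on the antepenult (syllable 5, sto).
  → primary stress on syllable 5.
Suffixed `ra.tu.kro.le.sto.pep.de.tu` (8 syllables):
  Weights: 6 pep L, 7 de L, 8 tu L.
  The penult (syllable 7, de) is light, so stress falls on the antepenult (syllable 6, pep).
  → primary stress on syllable 6.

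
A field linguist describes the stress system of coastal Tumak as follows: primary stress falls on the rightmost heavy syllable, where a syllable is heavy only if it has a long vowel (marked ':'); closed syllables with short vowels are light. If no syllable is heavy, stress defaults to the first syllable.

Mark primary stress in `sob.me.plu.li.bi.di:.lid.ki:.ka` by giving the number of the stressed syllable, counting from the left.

8

Weights: 1 sob L, 2 me L, 3 plu L, 4 li L, 5 bi L, 6 di: H, 7 lid L, 8 ki: H, 9 ka L.
Heavy syllables in the domain: 6, 8. The rightmost is syllable 8 (ki:).
Primary stress: syllable 8 → sob.me.plu.li.bi.di:.lid.ˈki:.ka.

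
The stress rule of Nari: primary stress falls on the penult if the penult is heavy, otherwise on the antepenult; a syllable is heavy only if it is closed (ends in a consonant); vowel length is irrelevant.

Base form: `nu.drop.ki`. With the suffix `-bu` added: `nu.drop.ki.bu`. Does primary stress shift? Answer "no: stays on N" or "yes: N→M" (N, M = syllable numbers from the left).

Base `nu.drop.ki` (3 syllables):
  Weights: 1 nu L, 2 drop H, 3 ki L.
  The penult (syllable 2, drop) is heavy, so it takes stress.
  → primary stress on syllable 2.
Suffixed `nu.drop.ki.bu` (4 syllables):
  Weights: 2 drop H, 3 ki L, 4 bu L.
  The penult (syllable 3, ki) is light, so stress falls on the antepenult (syllable 2, drop).
  → primary stress on syllable 2.

no: stays on 2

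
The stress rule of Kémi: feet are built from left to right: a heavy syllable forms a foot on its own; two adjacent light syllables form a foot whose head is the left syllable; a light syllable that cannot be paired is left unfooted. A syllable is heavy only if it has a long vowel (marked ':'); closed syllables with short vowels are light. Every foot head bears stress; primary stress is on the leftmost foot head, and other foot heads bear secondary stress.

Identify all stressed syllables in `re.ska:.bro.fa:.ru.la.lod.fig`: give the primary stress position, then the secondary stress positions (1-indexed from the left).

primary 2, secondary 4, 5, 7

Weights: 1 re L, 2 ska: H, 3 bro L, 4 fa: H, 5 ru L, 6 la L, 7 lod L, 8 fig L.
Parse left to right (heavy = foot alone; LL = one foot; stranded L unfooted): re (ˈska:) bro (ˈfa:) (ˈru.la) (ˈlod.fig).
Foot heads: 2, 4, 5, 7.
Primary stress on the leftmost head = syllable 2.
Secondary stress on 4, 5, 7: re.ˈska:.bro.ˌfa:.ˌru.la.ˌlod.fig.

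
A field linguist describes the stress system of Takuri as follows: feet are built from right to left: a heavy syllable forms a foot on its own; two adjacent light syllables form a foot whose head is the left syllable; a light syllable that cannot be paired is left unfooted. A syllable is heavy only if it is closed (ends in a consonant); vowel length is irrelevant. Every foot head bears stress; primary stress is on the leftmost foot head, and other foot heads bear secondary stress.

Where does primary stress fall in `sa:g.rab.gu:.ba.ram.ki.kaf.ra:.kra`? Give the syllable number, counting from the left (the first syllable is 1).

Weights: 1 sa:g H, 2 rab H, 3 gu: L, 4 ba L, 5 ram H, 6 ki L, 7 kaf H, 8 ra: L, 9 kra L.
Parse right to left (heavy = foot alone; LL = one foot; stranded L unfooted): (ˈsa:g) (ˈrab) (ˈgu:.ba) (ˈram) ki (ˈkaf) (ˈra:.kra).
Foot heads: 1, 2, 3, 5, 7, 8.
Primary stress on the leftmost head = syllable 1.
Primary stress: syllable 1 → ˈsa:g.rab.gu:.ba.ram.ki.kaf.ra:.kra.

1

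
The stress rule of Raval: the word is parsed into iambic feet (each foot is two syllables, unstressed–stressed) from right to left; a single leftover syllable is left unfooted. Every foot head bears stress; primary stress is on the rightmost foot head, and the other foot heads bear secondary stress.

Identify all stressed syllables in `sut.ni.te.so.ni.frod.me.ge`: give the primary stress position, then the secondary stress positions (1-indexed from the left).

Parse right to left into iambic (σˈσ) feet: (sut.ˈni) (te.ˈso) (ni.ˈfrod) (me.ˈge).
Foot heads (stressed positions): 2, 4, 6, 8.
End Rule Rightmost: primary stress on the rightmost head = syllable 8.
Secondary stress on 2, 4, 6: sut.ˌni.te.ˌso.ni.ˌfrod.me.ˈge.

primary 8, secondary 2, 4, 6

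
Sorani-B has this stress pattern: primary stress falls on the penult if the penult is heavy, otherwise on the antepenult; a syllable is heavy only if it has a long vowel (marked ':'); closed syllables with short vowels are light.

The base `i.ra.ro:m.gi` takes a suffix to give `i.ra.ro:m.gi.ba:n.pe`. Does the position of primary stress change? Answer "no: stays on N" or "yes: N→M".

Base `i.ra.ro:m.gi` (4 syllables):
  Weights: 2 ra L, 3 ro:m H, 4 gi L.
  The penult (syllable 3, ro:m) is heavy, so it takes stress.
  → primary stress on syllable 3.
Suffixed `i.ra.ro:m.gi.ba:n.pe` (6 syllables):
  Weights: 4 gi L, 5 ba:n H, 6 pe L.
  The penult (syllable 5, ba:n) is heavy, so it takes stress.
  → primary stress on syllable 5.

yes: 3→5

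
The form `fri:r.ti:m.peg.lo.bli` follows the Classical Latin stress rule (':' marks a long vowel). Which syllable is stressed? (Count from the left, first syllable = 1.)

3

Classical Latin: stress the penult if heavy (long vowel or closed), else the antepenult.
Weights: 3 peg H, 4 lo L, 5 bli L.
The penult (syllable 4, lo) is light, so stress falls on the antepenult (syllable 3, peg).
Stress on syllable 3: fri:r.ti:m.ˈpeg.lo.bli.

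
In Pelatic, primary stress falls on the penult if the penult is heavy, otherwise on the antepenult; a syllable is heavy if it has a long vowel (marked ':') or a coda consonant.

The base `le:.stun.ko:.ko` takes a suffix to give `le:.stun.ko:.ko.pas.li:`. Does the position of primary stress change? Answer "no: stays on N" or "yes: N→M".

yes: 3→5

Base `le:.stun.ko:.ko` (4 syllables):
  Weights: 2 stun H, 3 ko: H, 4 ko L.
  The penult (syllable 3, ko:) is heavy, so it takes stress.
  → primary stress on syllable 3.
Suffixed `le:.stun.ko:.ko.pas.li:` (6 syllables):
  Weights: 4 ko L, 5 pas H, 6 li: H.
  The penult (syllable 5, pas) is heavy, so it takes stress.
  → primary stress on syllable 5.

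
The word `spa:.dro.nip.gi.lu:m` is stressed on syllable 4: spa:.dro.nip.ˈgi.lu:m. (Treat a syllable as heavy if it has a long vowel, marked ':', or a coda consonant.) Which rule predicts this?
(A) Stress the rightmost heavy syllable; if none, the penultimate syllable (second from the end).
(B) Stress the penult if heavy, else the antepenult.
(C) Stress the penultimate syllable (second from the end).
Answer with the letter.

Rule A → syllable 5 (observed: 4).
Rule B → syllable 3 (observed: 4).
Rule C → syllable 4 ✓.

C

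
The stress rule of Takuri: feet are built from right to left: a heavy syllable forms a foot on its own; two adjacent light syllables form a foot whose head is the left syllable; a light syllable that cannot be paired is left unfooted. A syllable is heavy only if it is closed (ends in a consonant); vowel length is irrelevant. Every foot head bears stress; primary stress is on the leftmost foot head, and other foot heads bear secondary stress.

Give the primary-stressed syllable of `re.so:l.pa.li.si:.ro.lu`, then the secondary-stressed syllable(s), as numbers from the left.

Weights: 1 re L, 2 so:l H, 3 pa L, 4 li L, 5 si: L, 6 ro L, 7 lu L.
Parse right to left (heavy = foot alone; LL = one foot; stranded L unfooted): re (ˈso:l) pa (ˈli.si:) (ˈro.lu).
Foot heads: 2, 4, 6.
Primary stress on the leftmost head = syllable 2.
Secondary stress on 4, 6: re.ˈso:l.pa.ˌli.si:.ˌro.lu.

primary 2, secondary 4, 6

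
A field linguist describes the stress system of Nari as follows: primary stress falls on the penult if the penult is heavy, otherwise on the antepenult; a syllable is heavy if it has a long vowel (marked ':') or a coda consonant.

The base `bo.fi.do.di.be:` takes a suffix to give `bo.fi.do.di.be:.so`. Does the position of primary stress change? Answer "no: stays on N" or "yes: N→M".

yes: 3→5

Base `bo.fi.do.di.be:` (5 syllables):
  Weights: 3 do L, 4 di L, 5 be: H.
  The penult (syllable 4, di) is light, so stress falls on the antepenult (syllable 3, do).
  → primary stress on syllable 3.
Suffixed `bo.fi.do.di.be:.so` (6 syllables):
  Weights: 4 di L, 5 be: H, 6 so L.
  The penult (syllable 5, be:) is heavy, so it takes stress.
  → primary stress on syllable 5.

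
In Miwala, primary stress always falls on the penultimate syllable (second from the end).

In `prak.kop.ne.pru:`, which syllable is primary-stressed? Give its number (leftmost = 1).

3

The word has 4 syllables; the penultimate syllable (second from the end) is syllable 3 (ne).
Primary stress: syllable 3 → prak.kop.ˈne.pru:.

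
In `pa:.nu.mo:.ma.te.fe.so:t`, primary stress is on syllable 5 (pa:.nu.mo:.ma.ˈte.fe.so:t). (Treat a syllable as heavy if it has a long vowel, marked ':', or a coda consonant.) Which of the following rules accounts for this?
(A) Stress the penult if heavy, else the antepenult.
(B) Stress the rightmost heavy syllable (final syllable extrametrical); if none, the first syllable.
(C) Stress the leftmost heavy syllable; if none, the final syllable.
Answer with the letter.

Rule A → syllable 5 ✓.
Rule B → syllable 3 (observed: 5).
Rule C → syllable 1 (observed: 5).

A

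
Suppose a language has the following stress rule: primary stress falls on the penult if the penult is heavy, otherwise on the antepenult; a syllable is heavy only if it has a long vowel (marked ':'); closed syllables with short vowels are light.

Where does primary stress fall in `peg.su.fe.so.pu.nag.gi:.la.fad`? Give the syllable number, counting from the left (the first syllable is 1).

Weights: 7 gi: H, 8 la L, 9 fad L.
The penult (syllable 8, la) is light, so stress falls on the antepenult (syllable 7, gi:).
Primary stress: syllable 7 → peg.su.fe.so.pu.nag.ˈgi:.la.fad.

7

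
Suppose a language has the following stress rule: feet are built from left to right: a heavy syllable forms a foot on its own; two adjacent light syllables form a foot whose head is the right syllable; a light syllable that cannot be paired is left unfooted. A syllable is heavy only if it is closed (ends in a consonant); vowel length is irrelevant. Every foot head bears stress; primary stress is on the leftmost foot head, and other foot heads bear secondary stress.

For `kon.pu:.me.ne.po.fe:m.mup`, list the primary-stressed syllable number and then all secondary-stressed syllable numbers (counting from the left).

Weights: 1 kon H, 2 pu: L, 3 me L, 4 ne L, 5 po L, 6 fe:m H, 7 mup H.
Parse left to right (heavy = foot alone; LL = one foot; stranded L unfooted): (ˈkon) (pu:.ˈme) (ne.ˈpo) (ˈfe:m) (ˈmup).
Foot heads: 1, 3, 5, 6, 7.
Primary stress on the leftmost head = syllable 1.
Secondary stress on 3, 5, 6, 7: ˈkon.pu:.ˌme.ne.ˌpo.ˌfe:m.ˌmup.

primary 1, secondary 3, 5, 6, 7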